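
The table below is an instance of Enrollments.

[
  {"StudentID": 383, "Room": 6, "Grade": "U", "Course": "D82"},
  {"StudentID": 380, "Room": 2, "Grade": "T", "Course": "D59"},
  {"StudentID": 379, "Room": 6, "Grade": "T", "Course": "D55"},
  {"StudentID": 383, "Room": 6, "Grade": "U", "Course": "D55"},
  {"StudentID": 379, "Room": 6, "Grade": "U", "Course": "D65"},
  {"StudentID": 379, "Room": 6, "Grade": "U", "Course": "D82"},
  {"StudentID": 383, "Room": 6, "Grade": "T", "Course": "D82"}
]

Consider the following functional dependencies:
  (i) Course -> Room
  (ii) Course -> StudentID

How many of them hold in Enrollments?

1

(i) Course -> Room: every LHS value maps to a single RHS value — holds.
(ii) Course -> StudentID: Course=D82: 3 rows → StudentID takes values {383, 379} — violation; Course=D55: 2 rows → StudentID takes values {379, 383} — violation — fails.
1 of the 2 dependencies holds.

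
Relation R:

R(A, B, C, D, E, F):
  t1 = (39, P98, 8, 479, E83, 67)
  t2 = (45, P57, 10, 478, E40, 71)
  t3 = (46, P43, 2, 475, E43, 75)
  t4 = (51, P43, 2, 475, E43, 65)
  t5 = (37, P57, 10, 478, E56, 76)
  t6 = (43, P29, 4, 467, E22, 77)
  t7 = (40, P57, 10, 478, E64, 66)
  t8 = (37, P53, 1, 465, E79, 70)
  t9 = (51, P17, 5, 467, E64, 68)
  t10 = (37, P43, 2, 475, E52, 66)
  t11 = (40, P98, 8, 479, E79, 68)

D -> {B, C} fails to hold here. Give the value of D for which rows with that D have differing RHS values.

D=479: rows 1, 11 → {B,C} = (P98, 8), (P98, 8) ✓
D=478: rows 2, 5, 7 → {B,C} = (P57, 10), (P57, 10), (P57, 10) ✓
D=475: rows 3, 4, 10 → {B,C} = (P43, 2), (P43, 2), (P43, 2) ✓
D=467: rows 6, 9 → {B,C} takes values {(P29, 4), (P17, 5)} — violation
D=465: row 8 → {B,C} = (P53, 1) ✓
The only D value with inconsistent RHS is D=467.

467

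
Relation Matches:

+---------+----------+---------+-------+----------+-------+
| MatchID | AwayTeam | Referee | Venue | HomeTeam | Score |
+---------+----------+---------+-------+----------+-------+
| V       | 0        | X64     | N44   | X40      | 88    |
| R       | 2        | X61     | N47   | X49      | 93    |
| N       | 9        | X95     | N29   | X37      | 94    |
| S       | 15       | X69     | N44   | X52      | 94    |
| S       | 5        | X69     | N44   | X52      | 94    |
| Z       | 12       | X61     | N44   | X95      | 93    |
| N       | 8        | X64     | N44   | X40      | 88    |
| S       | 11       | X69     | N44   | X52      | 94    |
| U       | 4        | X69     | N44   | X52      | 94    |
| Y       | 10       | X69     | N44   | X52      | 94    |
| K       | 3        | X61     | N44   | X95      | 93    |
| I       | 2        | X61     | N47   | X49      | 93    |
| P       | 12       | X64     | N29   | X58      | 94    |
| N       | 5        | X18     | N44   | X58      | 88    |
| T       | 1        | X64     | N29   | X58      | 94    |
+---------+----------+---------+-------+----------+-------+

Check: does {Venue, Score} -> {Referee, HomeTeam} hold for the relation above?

(Venue=N44, Score=88): 3 rows → {Referee,HomeTeam} takes values {(X64, X40), (X18, X58)} — violation
(Venue=N47, Score=93): 2 rows → {Referee,HomeTeam} = (X61, X49), (X61, X49) ✓
(Venue=N29, Score=94): 3 rows → {Referee,HomeTeam} takes values {(X95, X37), (X64, X58)} — violation
(Venue=N44, Score=94): 5 rows → {Referee,HomeTeam} = (X69, X52), (X69, X52), (X69, X52), (X69, X52), (X69, X52) ✓
(Venue=N44, Score=93): 2 rows → {Referee,HomeTeam} = (X61, X95), (X61, X95) ✓
Two rows agree on {Venue, Score} but differ on {Referee, HomeTeam}, so {Venue, Score} -> {Referee, HomeTeam} does not hold.

No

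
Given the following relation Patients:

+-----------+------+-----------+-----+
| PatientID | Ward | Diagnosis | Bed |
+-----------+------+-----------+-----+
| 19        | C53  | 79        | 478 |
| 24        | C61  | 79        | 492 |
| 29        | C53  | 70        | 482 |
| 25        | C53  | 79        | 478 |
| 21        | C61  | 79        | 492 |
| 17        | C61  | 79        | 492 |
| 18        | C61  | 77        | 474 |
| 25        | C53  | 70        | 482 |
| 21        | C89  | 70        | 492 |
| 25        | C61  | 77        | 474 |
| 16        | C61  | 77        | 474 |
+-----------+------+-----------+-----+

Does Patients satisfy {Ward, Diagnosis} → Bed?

Yes

(Ward=C53, Diagnosis=79): 2 rows → Bed = 478, 478 ✓
(Ward=C61, Diagnosis=79): 3 rows → Bed = 492, 492, 492 ✓
(Ward=C53, Diagnosis=70): 2 rows → Bed = 482, 482 ✓
(Ward=C61, Diagnosis=77): 3 rows → Bed = 474, 474, 474 ✓
(Ward=C89, Diagnosis=70): 1 row → Bed = 492 ✓
Every {Ward, Diagnosis} value is associated with a single Bed value, so {Ward, Diagnosis} → Bed holds.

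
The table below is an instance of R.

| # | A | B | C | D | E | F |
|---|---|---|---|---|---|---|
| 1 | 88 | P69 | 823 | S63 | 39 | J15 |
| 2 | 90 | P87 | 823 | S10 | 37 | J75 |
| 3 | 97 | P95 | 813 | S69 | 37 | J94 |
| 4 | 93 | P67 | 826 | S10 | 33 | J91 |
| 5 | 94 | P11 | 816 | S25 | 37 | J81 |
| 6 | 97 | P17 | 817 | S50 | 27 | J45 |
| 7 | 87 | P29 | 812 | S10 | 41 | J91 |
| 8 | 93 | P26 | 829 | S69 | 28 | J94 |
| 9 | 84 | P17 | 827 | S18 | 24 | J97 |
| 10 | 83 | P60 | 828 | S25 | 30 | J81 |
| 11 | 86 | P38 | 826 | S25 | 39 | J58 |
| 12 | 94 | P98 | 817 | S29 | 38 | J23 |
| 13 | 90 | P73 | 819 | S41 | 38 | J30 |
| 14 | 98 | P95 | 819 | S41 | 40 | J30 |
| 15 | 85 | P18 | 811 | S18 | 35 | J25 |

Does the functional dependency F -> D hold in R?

Yes

F=J15: row 1 → D = S63 ✓
F=J75: row 2 → D = S10 ✓
F=J94: rows 3, 8 → D = S69, S69 ✓
F=J91: rows 4, 7 → D = S10, S10 ✓
F=J81: rows 5, 10 → D = S25, S25 ✓
F=J45: row 6 → D = S50 ✓
F=J97: row 9 → D = S18 ✓
F=J58: row 11 → D = S25 ✓
F=J23: row 12 → D = S29 ✓
F=J30: rows 13, 14 → D = S41, S41 ✓
F=J25: row 15 → D = S18 ✓
Every F value is associated with a single D value, so F -> D holds.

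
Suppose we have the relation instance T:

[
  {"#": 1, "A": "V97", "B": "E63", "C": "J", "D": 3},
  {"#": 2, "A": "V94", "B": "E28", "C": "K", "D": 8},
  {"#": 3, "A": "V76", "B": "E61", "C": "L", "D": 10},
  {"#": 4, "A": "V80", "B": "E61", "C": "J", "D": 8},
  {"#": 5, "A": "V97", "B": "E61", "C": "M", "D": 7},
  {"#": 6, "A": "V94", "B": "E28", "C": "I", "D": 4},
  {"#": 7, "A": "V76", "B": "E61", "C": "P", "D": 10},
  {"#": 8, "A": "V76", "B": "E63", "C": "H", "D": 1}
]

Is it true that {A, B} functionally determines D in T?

No

(A=V97, B=E63): row 1 → D = 3 ✓
(A=V94, B=E28): rows 2, 6 → D takes values {8, 4} — violation
(A=V76, B=E61): rows 3, 7 → D = 10, 10 ✓
(A=V80, B=E61): row 4 → D = 8 ✓
(A=V97, B=E61): row 5 → D = 7 ✓
(A=V76, B=E63): row 8 → D = 1 ✓
Two rows agree on {A, B} but differ on D, so {A, B} -> D does not hold.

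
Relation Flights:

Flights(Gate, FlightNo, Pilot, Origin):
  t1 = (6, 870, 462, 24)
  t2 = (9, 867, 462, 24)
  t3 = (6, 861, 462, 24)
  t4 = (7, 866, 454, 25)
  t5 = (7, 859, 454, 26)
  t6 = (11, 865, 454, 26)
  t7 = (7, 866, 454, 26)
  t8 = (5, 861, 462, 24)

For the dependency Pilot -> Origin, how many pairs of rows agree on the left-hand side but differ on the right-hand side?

Pilot=462: all 4 rows agree on Origin — 0 pairs.
Pilot=454: violating pairs (4,5), (4,6), (4,7) — 3 pairs.

3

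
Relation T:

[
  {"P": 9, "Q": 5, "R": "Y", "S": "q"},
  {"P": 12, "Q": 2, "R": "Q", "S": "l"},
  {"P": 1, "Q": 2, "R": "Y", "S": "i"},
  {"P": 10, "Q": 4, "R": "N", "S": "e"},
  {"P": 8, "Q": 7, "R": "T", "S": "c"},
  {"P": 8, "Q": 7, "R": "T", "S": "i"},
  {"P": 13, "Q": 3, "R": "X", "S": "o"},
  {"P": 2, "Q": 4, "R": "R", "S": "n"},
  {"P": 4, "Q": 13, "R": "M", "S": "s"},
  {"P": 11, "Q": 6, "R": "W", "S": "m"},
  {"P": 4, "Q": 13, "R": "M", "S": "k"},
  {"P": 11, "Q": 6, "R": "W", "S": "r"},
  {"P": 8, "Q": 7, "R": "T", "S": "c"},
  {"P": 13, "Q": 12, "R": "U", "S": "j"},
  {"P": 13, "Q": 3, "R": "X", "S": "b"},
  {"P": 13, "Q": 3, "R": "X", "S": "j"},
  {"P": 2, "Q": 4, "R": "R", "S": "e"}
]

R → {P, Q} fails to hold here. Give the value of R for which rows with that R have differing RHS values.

R=Y: 2 rows → {P,Q} takes values {(9, 5), (1, 2)} — violation
R=Q: 1 row → {P,Q} = (12, 2) ✓
R=N: 1 row → {P,Q} = (10, 4) ✓
R=T: 3 rows → {P,Q} = (8, 7), (8, 7), (8, 7) ✓
R=X: 3 rows → {P,Q} = (13, 3), (13, 3), (13, 3) ✓
R=R: 2 rows → {P,Q} = (2, 4), (2, 4) ✓
R=M: 2 rows → {P,Q} = (4, 13), (4, 13) ✓
R=W: 2 rows → {P,Q} = (11, 6), (11, 6) ✓
R=U: 1 row → {P,Q} = (13, 12) ✓
The only R value with inconsistent RHS is R=Y.

Y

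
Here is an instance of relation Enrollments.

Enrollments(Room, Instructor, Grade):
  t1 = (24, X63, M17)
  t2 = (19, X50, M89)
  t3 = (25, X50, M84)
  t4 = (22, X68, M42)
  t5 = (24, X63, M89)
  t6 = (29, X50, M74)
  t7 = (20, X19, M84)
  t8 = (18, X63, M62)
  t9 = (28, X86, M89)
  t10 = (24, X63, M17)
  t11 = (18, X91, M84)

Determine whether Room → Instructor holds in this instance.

Room=24: rows 1, 5, 10 → Instructor = X63, X63, X63 ✓
Room=19: row 2 → Instructor = X50 ✓
Room=25: row 3 → Instructor = X50 ✓
Room=22: row 4 → Instructor = X68 ✓
Room=29: row 6 → Instructor = X50 ✓
Room=20: row 7 → Instructor = X19 ✓
Room=18: rows 8, 11 → Instructor takes values {X63, X91} — violation
Room=28: row 9 → Instructor = X86 ✓
Two rows agree on Room but differ on Instructor, so Room → Instructor does not hold.

No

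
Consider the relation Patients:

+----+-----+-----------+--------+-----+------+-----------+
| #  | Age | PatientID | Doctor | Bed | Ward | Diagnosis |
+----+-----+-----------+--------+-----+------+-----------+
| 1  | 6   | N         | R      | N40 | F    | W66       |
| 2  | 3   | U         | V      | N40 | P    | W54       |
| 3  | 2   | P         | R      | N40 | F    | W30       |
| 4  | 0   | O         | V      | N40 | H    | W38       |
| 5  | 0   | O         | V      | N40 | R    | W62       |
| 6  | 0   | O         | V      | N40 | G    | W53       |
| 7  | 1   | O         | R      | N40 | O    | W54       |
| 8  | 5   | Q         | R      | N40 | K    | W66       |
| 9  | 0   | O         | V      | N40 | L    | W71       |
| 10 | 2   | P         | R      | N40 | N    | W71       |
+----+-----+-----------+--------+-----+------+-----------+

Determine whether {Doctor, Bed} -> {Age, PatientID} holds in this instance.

No

(Doctor=R, Bed=N40): rows 1, 3, 7, 8, 10 → {Age,PatientID} takes values {(6, N), (2, P), (1, O), (5, Q)} — violation
(Doctor=V, Bed=N40): rows 2, 4, 5, 6, 9 → {Age,PatientID} takes values {(3, U), (0, O)} — violation
Two rows agree on {Doctor, Bed} but differ on {Age, PatientID}, so {Doctor, Bed} -> {Age, PatientID} does not hold.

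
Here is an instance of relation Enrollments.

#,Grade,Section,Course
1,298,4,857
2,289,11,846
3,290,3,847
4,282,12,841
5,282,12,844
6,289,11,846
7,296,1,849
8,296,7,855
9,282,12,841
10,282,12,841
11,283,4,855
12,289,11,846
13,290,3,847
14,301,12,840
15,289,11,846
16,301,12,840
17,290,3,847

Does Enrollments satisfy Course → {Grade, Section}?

No

Course=857: row 1 → {Grade,Section} = (298, 4) ✓
Course=846: rows 2, 6, 12, 15 → {Grade,Section} = (289, 11), (289, 11), (289, 11), (289, 11) ✓
Course=847: rows 3, 13, 17 → {Grade,Section} = (290, 3), (290, 3), (290, 3) ✓
Course=841: rows 4, 9, 10 → {Grade,Section} = (282, 12), (282, 12), (282, 12) ✓
Course=844: row 5 → {Grade,Section} = (282, 12) ✓
Course=849: row 7 → {Grade,Section} = (296, 1) ✓
Course=855: rows 8, 11 → {Grade,Section} takes values {(296, 7), (283, 4)} — violation
Course=840: rows 14, 16 → {Grade,Section} = (301, 12), (301, 12) ✓
Two rows agree on Course but differ on {Grade, Section}, so Course → {Grade, Section} does not hold.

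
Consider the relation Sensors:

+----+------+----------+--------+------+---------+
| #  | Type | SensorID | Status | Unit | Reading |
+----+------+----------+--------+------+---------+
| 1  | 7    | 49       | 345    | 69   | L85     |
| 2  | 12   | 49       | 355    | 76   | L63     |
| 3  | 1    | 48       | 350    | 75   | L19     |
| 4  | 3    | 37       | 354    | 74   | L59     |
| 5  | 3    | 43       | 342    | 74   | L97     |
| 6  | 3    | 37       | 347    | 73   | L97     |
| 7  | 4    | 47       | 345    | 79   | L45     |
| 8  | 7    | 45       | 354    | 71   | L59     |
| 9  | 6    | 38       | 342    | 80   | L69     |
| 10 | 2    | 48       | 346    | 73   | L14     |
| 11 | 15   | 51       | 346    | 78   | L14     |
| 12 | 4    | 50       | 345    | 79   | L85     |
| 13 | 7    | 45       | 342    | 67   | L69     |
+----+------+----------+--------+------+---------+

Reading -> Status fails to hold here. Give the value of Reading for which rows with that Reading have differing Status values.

L97

Reading=L85: rows 1, 12 → Status = 345, 345 ✓
Reading=L63: row 2 → Status = 355 ✓
Reading=L19: row 3 → Status = 350 ✓
Reading=L59: rows 4, 8 → Status = 354, 354 ✓
Reading=L97: rows 5, 6 → Status takes values {342, 347} — violation
Reading=L45: row 7 → Status = 345 ✓
Reading=L69: rows 9, 13 → Status = 342, 342 ✓
Reading=L14: rows 10, 11 → Status = 346, 346 ✓
The only Reading value with inconsistent Status is Reading=L97.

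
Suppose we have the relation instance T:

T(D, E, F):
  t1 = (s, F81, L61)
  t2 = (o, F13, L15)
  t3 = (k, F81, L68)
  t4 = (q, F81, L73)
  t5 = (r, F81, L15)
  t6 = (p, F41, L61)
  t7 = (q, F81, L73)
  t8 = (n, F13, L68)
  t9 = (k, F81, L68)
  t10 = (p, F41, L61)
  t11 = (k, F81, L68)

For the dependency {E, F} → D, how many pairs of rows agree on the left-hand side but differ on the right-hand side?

0

(E=F81, F=L68): all 3 rows agree on D — 0 pairs.
(E=F81, F=L73): all 2 rows agree on D — 0 pairs.
(E=F41, F=L61): all 2 rows agree on D — 0 pairs.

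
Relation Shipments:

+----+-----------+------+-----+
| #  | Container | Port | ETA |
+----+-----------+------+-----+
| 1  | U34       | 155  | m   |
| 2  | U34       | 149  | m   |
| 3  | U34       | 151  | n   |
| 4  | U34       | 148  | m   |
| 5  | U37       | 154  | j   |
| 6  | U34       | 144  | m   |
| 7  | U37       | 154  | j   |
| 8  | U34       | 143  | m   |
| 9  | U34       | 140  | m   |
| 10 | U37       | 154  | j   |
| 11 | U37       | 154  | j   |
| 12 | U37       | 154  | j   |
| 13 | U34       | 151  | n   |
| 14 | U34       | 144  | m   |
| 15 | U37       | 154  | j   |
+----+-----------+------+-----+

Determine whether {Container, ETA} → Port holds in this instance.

No

(Container=U34, ETA=m): rows 1, 2, 4, 6, 8, 9, 14 → Port takes values {155, 149, 148, 144, 143, 140} — violation
(Container=U34, ETA=n): rows 3, 13 → Port = 151, 151 ✓
(Container=U37, ETA=j): rows 5, 7, 10, 11, 12, 15 → Port = 154, 154, 154, 154, 154, 154 ✓
Two rows agree on {Container, ETA} but differ on Port, so {Container, ETA} → Port does not hold.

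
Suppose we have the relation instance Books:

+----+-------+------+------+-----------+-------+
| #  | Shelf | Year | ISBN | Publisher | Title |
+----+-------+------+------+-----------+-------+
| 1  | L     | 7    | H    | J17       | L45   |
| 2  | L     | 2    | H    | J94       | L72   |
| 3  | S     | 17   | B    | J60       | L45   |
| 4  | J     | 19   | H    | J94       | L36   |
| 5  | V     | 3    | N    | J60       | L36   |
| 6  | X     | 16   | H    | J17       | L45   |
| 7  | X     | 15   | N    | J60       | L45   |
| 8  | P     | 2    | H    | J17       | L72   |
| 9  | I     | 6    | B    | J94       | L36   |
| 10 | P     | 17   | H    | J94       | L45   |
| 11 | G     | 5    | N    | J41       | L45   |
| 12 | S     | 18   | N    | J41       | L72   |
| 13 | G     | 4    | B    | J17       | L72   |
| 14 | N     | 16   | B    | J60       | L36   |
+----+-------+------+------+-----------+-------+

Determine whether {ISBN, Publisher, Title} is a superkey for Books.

Rows 1 and 6 have the same {ISBN, Publisher, Title} value (ISBN=H, Publisher=J17, Title=L45) but are distinct tuples, so {ISBN, Publisher, Title} does not determine every attribute — not a superkey.

No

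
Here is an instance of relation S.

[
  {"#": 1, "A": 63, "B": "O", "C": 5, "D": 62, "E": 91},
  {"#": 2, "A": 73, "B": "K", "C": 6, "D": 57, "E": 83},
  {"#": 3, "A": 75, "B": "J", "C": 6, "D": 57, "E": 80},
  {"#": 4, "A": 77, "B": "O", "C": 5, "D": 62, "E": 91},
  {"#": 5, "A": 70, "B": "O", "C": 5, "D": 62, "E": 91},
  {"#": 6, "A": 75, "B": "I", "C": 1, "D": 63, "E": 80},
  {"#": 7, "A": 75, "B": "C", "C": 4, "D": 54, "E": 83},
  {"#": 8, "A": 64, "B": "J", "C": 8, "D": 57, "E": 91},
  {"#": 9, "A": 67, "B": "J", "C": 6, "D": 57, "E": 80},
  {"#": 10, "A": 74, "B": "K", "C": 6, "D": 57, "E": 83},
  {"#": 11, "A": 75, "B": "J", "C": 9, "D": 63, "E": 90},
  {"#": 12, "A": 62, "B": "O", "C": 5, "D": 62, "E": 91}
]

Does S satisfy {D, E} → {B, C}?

Yes

(D=62, E=91): rows 1, 4, 5, 12 → {B,C} = (O, 5), (O, 5), (O, 5), (O, 5) ✓
(D=57, E=83): rows 2, 10 → {B,C} = (K, 6), (K, 6) ✓
(D=57, E=80): rows 3, 9 → {B,C} = (J, 6), (J, 6) ✓
(D=63, E=80): row 6 → {B,C} = (I, 1) ✓
(D=54, E=83): row 7 → {B,C} = (C, 4) ✓
(D=57, E=91): row 8 → {B,C} = (J, 8) ✓
(D=63, E=90): row 11 → {B,C} = (J, 9) ✓
Every {D, E} value is associated with a single {B, C} value, so {D, E} → {B, C} holds.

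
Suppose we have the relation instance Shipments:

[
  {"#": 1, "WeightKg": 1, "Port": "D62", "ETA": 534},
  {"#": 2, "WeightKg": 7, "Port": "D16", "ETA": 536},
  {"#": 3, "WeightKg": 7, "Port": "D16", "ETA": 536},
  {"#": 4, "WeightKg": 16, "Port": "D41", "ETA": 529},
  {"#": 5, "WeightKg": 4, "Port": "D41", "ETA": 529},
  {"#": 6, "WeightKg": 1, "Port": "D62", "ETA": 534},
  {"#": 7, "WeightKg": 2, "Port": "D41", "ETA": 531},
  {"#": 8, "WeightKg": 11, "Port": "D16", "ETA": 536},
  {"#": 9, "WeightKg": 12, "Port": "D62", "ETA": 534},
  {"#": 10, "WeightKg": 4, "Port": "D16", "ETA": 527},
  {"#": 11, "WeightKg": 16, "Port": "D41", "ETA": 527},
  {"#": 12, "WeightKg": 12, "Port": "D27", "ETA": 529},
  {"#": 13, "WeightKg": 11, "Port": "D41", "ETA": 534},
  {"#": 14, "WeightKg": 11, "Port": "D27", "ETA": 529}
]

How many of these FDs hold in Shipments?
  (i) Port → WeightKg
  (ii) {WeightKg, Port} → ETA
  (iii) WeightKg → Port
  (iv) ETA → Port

(i) Port → WeightKg: Port=D62: rows 1, 6, 9 → WeightKg takes values {1, 12} — violation; Port=D16: rows 2, 3, 8, 10 → WeightKg takes values {7, 11, 4} — violation; Port=D41: rows 4, 5, 7, 11, 13 → WeightKg takes values {16, 4, 2, 11} — violation; Port=D27: rows 12, 14 → WeightKg takes values {12, 11} — violation — fails.
(ii) {WeightKg, Port} → ETA: (WeightKg=16, Port=D41): rows 4, 11 → ETA takes values {529, 527} — violation — fails.
(iii) WeightKg → Port: WeightKg=4: rows 5, 10 → Port takes values {D41, D16} — violation; WeightKg=11: rows 8, 13, 14 → Port takes values {D16, D41, D27} — violation; WeightKg=12: rows 9, 12 → Port takes values {D62, D27} — violation — fails.
(iv) ETA → Port: ETA=534: rows 1, 6, 9, 13 → Port takes values {D62, D41} — violation; ETA=529: rows 4, 5, 12, 14 → Port takes values {D41, D27} — violation; ETA=527: rows 10, 11 → Port takes values {D16, D41} — violation — fails.
None of the 4 dependencies hold.

0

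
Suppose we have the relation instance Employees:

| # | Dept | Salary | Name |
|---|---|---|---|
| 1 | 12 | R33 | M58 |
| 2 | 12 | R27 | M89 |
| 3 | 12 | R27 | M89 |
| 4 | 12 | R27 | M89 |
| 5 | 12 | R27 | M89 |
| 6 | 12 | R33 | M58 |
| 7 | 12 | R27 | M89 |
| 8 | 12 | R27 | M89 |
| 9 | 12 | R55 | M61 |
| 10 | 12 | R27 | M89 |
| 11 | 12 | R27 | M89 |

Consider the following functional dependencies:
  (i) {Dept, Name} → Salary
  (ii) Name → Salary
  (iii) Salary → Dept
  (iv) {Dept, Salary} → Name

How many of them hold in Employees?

4

(i) {Dept, Name} → Salary: every LHS value maps to a single RHS value — holds.
(ii) Name → Salary: every LHS value maps to a single RHS value — holds.
(iii) Salary → Dept: every LHS value maps to a single RHS value — holds.
(iv) {Dept, Salary} → Name: every LHS value maps to a single RHS value — holds.
4 of the 4 dependencies hold.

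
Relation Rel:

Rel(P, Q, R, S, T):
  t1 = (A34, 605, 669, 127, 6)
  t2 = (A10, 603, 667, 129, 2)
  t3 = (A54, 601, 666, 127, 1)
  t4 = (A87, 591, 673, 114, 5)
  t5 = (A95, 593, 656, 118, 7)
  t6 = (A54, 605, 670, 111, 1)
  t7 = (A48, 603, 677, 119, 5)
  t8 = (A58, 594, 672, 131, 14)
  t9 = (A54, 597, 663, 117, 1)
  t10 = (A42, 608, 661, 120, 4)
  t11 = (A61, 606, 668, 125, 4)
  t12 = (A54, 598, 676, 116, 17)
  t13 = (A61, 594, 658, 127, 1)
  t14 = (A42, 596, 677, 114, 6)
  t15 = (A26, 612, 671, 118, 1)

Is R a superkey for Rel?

Rows 7 and 14 have the same R value R=677 but are distinct tuples, so R does not determine every attribute — not a superkey.

No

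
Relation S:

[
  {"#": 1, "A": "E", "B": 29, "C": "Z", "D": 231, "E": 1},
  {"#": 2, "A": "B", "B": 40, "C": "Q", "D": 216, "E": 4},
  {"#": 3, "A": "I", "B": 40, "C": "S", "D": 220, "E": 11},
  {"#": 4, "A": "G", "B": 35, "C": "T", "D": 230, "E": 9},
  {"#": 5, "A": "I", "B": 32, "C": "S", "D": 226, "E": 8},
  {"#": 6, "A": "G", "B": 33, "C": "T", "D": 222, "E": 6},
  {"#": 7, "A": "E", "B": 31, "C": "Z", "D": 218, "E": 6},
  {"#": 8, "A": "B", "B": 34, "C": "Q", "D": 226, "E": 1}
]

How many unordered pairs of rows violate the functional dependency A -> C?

0

A=E: all 2 rows agree on C — 0 pairs.
A=B: all 2 rows agree on C — 0 pairs.
A=I: all 2 rows agree on C — 0 pairs.
A=G: all 2 rows agree on C — 0 pairs.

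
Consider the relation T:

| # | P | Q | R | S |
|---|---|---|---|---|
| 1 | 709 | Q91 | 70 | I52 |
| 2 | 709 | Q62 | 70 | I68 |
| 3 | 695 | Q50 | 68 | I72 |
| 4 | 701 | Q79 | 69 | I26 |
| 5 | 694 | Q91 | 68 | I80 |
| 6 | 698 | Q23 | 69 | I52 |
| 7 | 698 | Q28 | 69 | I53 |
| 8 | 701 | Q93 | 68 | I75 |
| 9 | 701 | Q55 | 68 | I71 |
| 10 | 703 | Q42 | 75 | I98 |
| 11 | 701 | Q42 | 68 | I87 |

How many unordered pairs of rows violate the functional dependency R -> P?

R=70: all 2 rows agree on P — 0 pairs.
R=68: violating pairs (3,5), (3,8), (3,9), (3,11), (5,8), (5,9), (5,11) — 7 pairs.
R=69: violating pairs (4,6), (4,7) — 2 pairs.

9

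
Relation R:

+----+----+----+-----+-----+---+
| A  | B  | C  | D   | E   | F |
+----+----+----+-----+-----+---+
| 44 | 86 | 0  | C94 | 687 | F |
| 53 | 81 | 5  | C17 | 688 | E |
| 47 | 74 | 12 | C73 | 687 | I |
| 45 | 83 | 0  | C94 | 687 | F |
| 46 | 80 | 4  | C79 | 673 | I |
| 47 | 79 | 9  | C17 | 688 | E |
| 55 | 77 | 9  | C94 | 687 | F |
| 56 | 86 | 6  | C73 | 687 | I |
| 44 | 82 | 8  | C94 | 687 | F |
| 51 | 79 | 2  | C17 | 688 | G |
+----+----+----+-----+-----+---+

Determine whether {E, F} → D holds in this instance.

Yes

(E=687, F=F): 4 rows → D = C94, C94, C94, C94 ✓
(E=688, F=E): 2 rows → D = C17, C17 ✓
(E=687, F=I): 2 rows → D = C73, C73 ✓
(E=673, F=I): 1 row → D = C79 ✓
(E=688, F=G): 1 row → D = C17 ✓
Every {E, F} value is associated with a single D value, so {E, F} → D holds.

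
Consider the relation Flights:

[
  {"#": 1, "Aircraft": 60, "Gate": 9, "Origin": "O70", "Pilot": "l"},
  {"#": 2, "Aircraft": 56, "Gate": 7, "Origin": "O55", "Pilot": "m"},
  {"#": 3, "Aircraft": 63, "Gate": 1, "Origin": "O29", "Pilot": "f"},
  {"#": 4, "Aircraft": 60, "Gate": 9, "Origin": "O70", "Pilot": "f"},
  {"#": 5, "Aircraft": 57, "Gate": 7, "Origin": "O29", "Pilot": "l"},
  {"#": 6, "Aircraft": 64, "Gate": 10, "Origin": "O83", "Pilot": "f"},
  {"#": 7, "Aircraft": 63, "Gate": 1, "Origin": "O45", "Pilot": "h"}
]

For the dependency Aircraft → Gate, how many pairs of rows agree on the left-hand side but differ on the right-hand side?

Aircraft=60: all 2 rows agree on Gate — 0 pairs.
Aircraft=63: all 2 rows agree on Gate — 0 pairs.

0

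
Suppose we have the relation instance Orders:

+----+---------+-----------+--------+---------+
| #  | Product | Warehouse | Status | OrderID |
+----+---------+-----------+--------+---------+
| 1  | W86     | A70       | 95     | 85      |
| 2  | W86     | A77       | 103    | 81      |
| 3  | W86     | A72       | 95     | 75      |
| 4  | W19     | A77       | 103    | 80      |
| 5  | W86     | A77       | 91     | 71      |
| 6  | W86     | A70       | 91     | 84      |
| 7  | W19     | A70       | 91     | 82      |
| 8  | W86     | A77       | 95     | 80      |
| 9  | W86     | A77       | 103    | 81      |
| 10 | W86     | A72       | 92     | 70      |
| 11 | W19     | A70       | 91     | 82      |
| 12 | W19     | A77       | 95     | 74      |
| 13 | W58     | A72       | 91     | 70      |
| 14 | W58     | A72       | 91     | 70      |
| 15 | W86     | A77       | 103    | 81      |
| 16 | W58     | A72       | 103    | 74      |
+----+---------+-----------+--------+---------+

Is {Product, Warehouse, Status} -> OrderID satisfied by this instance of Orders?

(Product=W86, Warehouse=A70, Status=95): row 1 → OrderID = 85 ✓
(Product=W86, Warehouse=A77, Status=103): rows 2, 9, 15 → OrderID = 81, 81, 81 ✓
(Product=W86, Warehouse=A72, Status=95): row 3 → OrderID = 75 ✓
(Product=W19, Warehouse=A77, Status=103): row 4 → OrderID = 80 ✓
(Product=W86, Warehouse=A77, Status=91): row 5 → OrderID = 71 ✓
(Product=W86, Warehouse=A70, Status=91): row 6 → OrderID = 84 ✓
(Product=W19, Warehouse=A70, Status=91): rows 7, 11 → OrderID = 82, 82 ✓
(Product=W86, Warehouse=A77, Status=95): row 8 → OrderID = 80 ✓
(Product=W86, Warehouse=A72, Status=92): row 10 → OrderID = 70 ✓
(Product=W19, Warehouse=A77, Status=95): row 12 → OrderID = 74 ✓
(Product=W58, Warehouse=A72, Status=91): rows 13, 14 → OrderID = 70, 70 ✓
(Product=W58, Warehouse=A72, Status=103): row 16 → OrderID = 74 ✓
Every {Product, Warehouse, Status} value is associated with a single OrderID value, so {Product, Warehouse, Status} -> OrderID holds.

Yes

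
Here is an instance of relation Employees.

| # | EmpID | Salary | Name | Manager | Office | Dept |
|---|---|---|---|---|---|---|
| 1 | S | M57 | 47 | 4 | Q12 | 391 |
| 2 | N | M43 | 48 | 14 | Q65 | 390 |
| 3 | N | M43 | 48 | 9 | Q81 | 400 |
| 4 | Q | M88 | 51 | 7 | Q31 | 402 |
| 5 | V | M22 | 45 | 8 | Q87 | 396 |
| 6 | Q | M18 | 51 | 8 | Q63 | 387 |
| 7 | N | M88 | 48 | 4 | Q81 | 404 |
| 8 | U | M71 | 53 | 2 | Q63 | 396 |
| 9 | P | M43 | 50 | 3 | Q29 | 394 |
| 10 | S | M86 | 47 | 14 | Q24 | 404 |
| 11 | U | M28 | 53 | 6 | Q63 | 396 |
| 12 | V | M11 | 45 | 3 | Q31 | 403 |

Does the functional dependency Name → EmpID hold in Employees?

Yes

Name=47: rows 1, 10 → EmpID = S, S ✓
Name=48: rows 2, 3, 7 → EmpID = N, N, N ✓
Name=51: rows 4, 6 → EmpID = Q, Q ✓
Name=45: rows 5, 12 → EmpID = V, V ✓
Name=53: rows 8, 11 → EmpID = U, U ✓
Name=50: row 9 → EmpID = P ✓
Every Name value is associated with a single EmpID value, so Name → EmpID holds.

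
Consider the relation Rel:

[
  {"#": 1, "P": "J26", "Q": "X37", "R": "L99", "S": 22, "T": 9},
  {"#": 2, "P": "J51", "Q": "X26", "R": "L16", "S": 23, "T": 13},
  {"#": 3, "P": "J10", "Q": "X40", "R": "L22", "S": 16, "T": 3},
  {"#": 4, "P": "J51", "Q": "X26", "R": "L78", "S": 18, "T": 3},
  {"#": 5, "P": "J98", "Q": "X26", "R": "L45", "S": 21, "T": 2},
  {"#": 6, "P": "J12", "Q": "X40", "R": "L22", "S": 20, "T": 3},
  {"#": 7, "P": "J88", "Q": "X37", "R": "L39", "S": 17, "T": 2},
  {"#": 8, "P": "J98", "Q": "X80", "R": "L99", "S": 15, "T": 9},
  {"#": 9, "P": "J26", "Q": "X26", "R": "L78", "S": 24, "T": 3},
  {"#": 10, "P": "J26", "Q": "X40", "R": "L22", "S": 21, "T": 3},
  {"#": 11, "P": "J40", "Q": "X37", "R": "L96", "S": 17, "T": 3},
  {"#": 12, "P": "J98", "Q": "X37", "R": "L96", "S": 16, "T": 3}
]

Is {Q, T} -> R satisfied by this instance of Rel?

(Q=X37, T=9): row 1 → R = L99 ✓
(Q=X26, T=13): row 2 → R = L16 ✓
(Q=X40, T=3): rows 3, 6, 10 → R = L22, L22, L22 ✓
(Q=X26, T=3): rows 4, 9 → R = L78, L78 ✓
(Q=X26, T=2): row 5 → R = L45 ✓
(Q=X37, T=2): row 7 → R = L39 ✓
(Q=X80, T=9): row 8 → R = L99 ✓
(Q=X37, T=3): rows 11, 12 → R = L96, L96 ✓
Every {Q, T} value is associated with a single R value, so {Q, T} -> R holds.

Yes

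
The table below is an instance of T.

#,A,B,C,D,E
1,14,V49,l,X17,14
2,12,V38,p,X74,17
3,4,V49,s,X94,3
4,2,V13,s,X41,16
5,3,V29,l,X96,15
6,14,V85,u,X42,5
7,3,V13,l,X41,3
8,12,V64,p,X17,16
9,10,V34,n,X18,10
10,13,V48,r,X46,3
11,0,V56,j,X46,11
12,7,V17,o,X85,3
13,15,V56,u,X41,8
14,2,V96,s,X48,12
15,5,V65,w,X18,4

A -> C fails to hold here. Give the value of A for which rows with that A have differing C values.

A=14: rows 1, 6 → C takes values {l, u} — violation
A=12: rows 2, 8 → C = p, p ✓
A=4: row 3 → C = s ✓
A=2: rows 4, 14 → C = s, s ✓
A=3: rows 5, 7 → C = l, l ✓
A=10: row 9 → C = n ✓
A=13: row 10 → C = r ✓
A=0: row 11 → C = j ✓
A=7: row 12 → C = o ✓
A=15: row 13 → C = u ✓
A=5: row 15 → C = w ✓
The only A value with inconsistent C is A=14.

14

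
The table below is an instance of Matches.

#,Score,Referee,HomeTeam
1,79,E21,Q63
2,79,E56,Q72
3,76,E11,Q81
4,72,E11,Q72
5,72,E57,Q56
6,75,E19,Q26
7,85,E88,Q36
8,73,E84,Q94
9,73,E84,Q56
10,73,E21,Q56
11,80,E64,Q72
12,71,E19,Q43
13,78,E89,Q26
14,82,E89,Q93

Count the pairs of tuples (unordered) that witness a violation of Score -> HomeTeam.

4

Score=79: violating pairs (1,2) — 1 pair.
Score=72: violating pairs (4,5) — 1 pair.
Score=73: violating pairs (8,9), (8,10) — 2 pairs.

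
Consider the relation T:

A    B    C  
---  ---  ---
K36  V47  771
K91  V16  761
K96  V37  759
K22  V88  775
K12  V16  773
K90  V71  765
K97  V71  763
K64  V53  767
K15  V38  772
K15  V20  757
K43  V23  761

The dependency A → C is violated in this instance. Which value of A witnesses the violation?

K15

A=K36: 1 row → C = 771 ✓
A=K91: 1 row → C = 761 ✓
A=K96: 1 row → C = 759 ✓
A=K22: 1 row → C = 775 ✓
A=K12: 1 row → C = 773 ✓
A=K90: 1 row → C = 765 ✓
A=K97: 1 row → C = 763 ✓
A=K64: 1 row → C = 767 ✓
A=K15: 2 rows → C takes values {772, 757} — violation
A=K43: 1 row → C = 761 ✓
The only A value with inconsistent C is A=K15.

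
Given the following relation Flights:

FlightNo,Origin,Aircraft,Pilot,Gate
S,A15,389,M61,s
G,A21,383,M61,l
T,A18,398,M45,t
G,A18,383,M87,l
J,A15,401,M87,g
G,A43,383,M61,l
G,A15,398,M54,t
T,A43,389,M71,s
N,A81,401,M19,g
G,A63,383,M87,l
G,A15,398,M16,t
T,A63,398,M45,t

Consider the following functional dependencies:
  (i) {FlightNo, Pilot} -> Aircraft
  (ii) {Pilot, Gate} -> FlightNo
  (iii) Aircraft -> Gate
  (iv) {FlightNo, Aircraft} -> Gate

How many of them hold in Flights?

4

(i) {FlightNo, Pilot} -> Aircraft: every LHS value maps to a single RHS value — holds.
(ii) {Pilot, Gate} -> FlightNo: every LHS value maps to a single RHS value — holds.
(iii) Aircraft -> Gate: every LHS value maps to a single RHS value — holds.
(iv) {FlightNo, Aircraft} -> Gate: every LHS value maps to a single RHS value — holds.
4 of the 4 dependencies hold.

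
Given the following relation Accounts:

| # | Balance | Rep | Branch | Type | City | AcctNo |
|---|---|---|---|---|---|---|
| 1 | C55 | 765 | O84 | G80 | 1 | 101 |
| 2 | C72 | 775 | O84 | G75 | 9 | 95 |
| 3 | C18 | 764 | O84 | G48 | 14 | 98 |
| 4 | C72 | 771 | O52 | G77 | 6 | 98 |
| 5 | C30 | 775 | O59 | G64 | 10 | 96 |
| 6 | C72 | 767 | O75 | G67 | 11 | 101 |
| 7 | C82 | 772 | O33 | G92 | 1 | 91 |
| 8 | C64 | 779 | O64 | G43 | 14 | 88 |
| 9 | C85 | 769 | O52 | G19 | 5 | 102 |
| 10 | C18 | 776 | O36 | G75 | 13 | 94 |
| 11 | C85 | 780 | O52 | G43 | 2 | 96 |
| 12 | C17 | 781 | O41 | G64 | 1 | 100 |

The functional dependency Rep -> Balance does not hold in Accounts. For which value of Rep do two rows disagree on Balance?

775

Rep=765: row 1 → Balance = C55 ✓
Rep=775: rows 2, 5 → Balance takes values {C72, C30} — violation
Rep=764: row 3 → Balance = C18 ✓
Rep=771: row 4 → Balance = C72 ✓
Rep=767: row 6 → Balance = C72 ✓
Rep=772: row 7 → Balance = C82 ✓
Rep=779: row 8 → Balance = C64 ✓
Rep=769: row 9 → Balance = C85 ✓
Rep=776: row 10 → Balance = C18 ✓
Rep=780: row 11 → Balance = C85 ✓
Rep=781: row 12 → Balance = C17 ✓
The only Rep value with inconsistent Balance is Rep=775.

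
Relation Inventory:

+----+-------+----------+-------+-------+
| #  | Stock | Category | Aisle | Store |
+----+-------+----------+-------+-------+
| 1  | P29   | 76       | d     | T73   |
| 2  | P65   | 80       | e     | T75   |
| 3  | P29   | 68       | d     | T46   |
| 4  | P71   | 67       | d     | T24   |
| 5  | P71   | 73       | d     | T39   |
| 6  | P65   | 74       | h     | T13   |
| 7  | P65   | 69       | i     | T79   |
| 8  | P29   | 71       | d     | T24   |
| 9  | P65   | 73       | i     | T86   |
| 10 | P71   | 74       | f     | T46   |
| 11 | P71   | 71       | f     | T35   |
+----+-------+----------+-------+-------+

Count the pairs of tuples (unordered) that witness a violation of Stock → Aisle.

Stock=P29: all 3 rows agree on Aisle — 0 pairs.
Stock=P65: violating pairs (2,6), (2,7), (2,9), (6,7), (6,9) — 5 pairs.
Stock=P71: violating pairs (4,10), (4,11), (5,10), (5,11) — 4 pairs.

9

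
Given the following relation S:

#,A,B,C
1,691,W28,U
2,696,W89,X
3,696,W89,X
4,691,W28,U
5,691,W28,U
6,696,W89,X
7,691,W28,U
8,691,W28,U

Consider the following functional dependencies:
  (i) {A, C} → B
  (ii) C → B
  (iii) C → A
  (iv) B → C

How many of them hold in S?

(i) {A, C} → B: every LHS value maps to a single RHS value — holds.
(ii) C → B: every LHS value maps to a single RHS value — holds.
(iii) C → A: every LHS value maps to a single RHS value — holds.
(iv) B → C: every LHS value maps to a single RHS value — holds.
4 of the 4 dependencies hold.

4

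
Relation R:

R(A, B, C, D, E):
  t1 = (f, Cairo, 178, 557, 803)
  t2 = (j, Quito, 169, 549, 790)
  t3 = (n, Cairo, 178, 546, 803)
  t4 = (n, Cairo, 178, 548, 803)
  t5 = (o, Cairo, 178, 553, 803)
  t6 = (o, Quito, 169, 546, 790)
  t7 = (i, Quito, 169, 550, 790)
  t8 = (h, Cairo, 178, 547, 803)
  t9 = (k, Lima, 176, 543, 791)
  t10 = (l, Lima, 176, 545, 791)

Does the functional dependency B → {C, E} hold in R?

B=Cairo: rows 1, 3, 4, 5, 8 → {C,E} = (178, 803), (178, 803), (178, 803), (178, 803), (178, 803) ✓
B=Quito: rows 2, 6, 7 → {C,E} = (169, 790), (169, 790), (169, 790) ✓
B=Lima: rows 9, 10 → {C,E} = (176, 791), (176, 791) ✓
Every B value is associated with a single {C, E} value, so B → {C, E} holds.

Yes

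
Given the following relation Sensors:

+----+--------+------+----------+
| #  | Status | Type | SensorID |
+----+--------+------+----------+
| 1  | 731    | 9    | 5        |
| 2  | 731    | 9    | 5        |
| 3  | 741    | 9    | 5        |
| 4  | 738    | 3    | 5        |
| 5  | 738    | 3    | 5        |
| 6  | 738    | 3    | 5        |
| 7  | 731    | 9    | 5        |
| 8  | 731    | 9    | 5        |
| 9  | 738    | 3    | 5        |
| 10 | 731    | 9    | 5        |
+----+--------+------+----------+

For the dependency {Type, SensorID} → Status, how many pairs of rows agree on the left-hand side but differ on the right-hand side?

5

(Type=9, SensorID=5): violating pairs (1,3), (2,3), (3,7), (3,8), (3,10) — 5 pairs.
(Type=3, SensorID=5): all 4 rows agree on Status — 0 pairs.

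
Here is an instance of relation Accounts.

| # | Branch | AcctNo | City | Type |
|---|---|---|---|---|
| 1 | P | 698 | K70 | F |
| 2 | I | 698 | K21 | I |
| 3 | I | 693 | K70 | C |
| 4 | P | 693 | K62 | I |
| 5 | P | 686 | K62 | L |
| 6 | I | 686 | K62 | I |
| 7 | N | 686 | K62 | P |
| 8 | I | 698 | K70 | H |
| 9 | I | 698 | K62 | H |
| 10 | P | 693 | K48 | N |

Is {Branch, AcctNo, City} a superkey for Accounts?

All 10 rows have distinct {Branch, AcctNo, City} values, so {Branch, AcctNo, City} → (all attributes) holds and {Branch, AcctNo, City} is a superkey.

Yes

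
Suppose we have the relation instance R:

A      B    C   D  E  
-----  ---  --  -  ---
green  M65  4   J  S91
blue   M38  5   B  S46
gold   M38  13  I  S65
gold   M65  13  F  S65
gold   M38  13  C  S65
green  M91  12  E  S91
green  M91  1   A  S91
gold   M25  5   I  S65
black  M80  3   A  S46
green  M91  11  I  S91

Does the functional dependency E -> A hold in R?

E=S91: 4 rows → A = green, green, green, green ✓
E=S46: 2 rows → A takes values {blue, black} — violation
E=S65: 4 rows → A = gold, gold, gold, gold ✓
Two rows agree on E but differ on A, so E -> A does not hold.

No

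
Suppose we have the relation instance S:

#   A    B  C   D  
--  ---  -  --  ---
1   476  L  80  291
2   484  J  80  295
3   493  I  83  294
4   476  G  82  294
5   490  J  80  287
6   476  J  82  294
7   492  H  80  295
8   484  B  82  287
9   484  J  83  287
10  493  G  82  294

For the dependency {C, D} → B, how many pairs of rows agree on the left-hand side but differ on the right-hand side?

3

(C=80, D=295): violating pairs (2,7) — 1 pair.
(C=82, D=294): violating pairs (4,6), (6,10) — 2 pairs.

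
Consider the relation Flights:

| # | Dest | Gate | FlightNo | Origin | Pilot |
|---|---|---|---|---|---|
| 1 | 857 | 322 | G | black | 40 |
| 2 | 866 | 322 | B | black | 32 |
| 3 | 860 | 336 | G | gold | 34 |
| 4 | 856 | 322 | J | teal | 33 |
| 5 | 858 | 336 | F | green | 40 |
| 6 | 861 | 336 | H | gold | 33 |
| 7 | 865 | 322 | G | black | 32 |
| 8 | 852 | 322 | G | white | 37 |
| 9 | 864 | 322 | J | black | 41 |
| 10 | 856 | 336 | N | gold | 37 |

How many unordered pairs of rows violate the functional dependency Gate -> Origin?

12

Gate=322: violating pairs (1,4), (1,8), (2,4), (2,8), (4,7), (4,8), (4,9), (7,8), (8,9) — 9 pairs.
Gate=336: violating pairs (3,5), (5,6), (5,10) — 3 pairs.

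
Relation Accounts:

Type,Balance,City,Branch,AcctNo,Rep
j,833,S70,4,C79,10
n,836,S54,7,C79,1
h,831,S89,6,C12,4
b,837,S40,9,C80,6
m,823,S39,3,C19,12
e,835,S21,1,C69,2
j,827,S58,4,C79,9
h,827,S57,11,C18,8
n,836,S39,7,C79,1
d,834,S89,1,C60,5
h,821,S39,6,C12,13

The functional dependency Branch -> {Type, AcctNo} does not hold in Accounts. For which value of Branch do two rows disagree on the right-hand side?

Branch=4: 2 rows → {Type,AcctNo} = (j, C79), (j, C79) ✓
Branch=7: 2 rows → {Type,AcctNo} = (n, C79), (n, C79) ✓
Branch=6: 2 rows → {Type,AcctNo} = (h, C12), (h, C12) ✓
Branch=9: 1 row → {Type,AcctNo} = (b, C80) ✓
Branch=3: 1 row → {Type,AcctNo} = (m, C19) ✓
Branch=1: 2 rows → {Type,AcctNo} takes values {(e, C69), (d, C60)} — violation
Branch=11: 1 row → {Type,AcctNo} = (h, C18) ✓
The only Branch value with inconsistent RHS is Branch=1.

1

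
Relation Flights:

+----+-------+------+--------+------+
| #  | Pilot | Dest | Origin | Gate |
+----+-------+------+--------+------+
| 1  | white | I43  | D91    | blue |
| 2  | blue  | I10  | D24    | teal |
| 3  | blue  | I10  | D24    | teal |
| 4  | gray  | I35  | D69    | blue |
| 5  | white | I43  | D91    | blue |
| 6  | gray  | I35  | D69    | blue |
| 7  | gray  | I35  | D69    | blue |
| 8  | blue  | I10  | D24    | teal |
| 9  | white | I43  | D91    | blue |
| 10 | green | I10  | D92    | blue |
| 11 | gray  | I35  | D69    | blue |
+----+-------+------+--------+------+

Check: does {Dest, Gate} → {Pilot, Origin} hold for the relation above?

Yes

(Dest=I43, Gate=blue): rows 1, 5, 9 → {Pilot,Origin} = (white, D91), (white, D91), (white, D91) ✓
(Dest=I10, Gate=teal): rows 2, 3, 8 → {Pilot,Origin} = (blue, D24), (blue, D24), (blue, D24) ✓
(Dest=I35, Gate=blue): rows 4, 6, 7, 11 → {Pilot,Origin} = (gray, D69), (gray, D69), (gray, D69), (gray, D69) ✓
(Dest=I10, Gate=blue): row 10 → {Pilot,Origin} = (green, D92) ✓
Every {Dest, Gate} value is associated with a single {Pilot, Origin} value, so {Dest, Gate} → {Pilot, Origin} holds.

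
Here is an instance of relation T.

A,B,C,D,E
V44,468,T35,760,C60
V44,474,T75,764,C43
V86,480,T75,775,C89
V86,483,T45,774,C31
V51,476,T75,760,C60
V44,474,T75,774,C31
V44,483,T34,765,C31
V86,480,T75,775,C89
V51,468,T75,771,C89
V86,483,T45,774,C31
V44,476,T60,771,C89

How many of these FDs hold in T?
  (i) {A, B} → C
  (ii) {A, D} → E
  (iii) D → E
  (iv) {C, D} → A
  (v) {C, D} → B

5

(i) {A, B} → C: every LHS value maps to a single RHS value — holds.
(ii) {A, D} → E: every LHS value maps to a single RHS value — holds.
(iii) D → E: every LHS value maps to a single RHS value — holds.
(iv) {C, D} → A: every LHS value maps to a single RHS value — holds.
(v) {C, D} → B: every LHS value maps to a single RHS value — holds.
5 of the 5 dependencies hold.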